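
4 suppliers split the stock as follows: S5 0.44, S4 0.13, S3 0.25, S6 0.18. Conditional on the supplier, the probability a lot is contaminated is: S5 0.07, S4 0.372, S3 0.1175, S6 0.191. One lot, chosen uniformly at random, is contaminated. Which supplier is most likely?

S4

Prior × likelihood for each hypothesis:
  S5: 0.44 × 0.07 = 0.0308
  S4: 0.13 × 0.372 = 0.04836
  S3: 0.25 × 0.1175 = 0.029375
  S6: 0.18 × 0.191 = 0.03438
Normalizing constant = 0.142915.
Largest term belongs to S4, so S4 is most probable.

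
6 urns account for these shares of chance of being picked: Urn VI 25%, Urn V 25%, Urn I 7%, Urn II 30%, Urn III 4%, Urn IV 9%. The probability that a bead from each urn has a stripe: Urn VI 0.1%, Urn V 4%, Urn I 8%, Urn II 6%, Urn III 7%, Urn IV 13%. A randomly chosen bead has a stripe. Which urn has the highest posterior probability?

Compute prior × likelihood for every hypothesis:
  Urn VI: 0.25 × 0.001 = 0.00025
  Urn V: 0.25 × 0.04 = 0.01
  Urn I: 0.07 × 0.08 = 0.0056
  Urn II: 0.3 × 0.06 = 0.018
  Urn III: 0.04 × 0.07 = 0.0028
  Urn IV: 0.09 × 0.13 = 0.0117
Total = 0.04835.
Largest term belongs to Urn II, so Urn II is most probable.

Urn II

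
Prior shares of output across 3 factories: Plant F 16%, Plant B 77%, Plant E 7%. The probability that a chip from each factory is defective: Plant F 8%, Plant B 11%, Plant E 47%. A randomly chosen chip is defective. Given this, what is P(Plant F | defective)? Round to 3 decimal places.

Compute prior × likelihood for every hypothesis:
  Plant F: 0.16 × 0.08 = 0.0128
  Plant B: 0.77 × 0.11 = 0.0847
  Plant E: 0.07 × 0.47 = 0.0329
Sum = 0.1304.
P(Plant F | evidence) = 0.0128 / 0.1304 ≈ 0.098.

0.098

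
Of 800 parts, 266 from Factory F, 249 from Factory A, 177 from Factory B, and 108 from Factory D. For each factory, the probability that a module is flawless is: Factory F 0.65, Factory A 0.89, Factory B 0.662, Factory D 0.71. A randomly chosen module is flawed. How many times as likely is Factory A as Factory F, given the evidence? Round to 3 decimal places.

Taking complements, P(flawed | each) = Factory F 0.35, Factory A 0.11, Factory B 0.338, Factory D 0.29.
By Bayes' rule, posterior ∝ prior × likelihood:
  Factory F: 0.3325 × 0.35 = 0.116375
  Factory A: 0.31125 × 0.11 = 0.0342375
  Factory B: 0.22125 × 0.338 = 0.0747825
  Factory D: 0.135 × 0.29 = 0.03915
Normalizing constant = 0.264545.
The ratio is 0.0342375 / 0.116375 (the normalizer cancels) = 0.294.

0.294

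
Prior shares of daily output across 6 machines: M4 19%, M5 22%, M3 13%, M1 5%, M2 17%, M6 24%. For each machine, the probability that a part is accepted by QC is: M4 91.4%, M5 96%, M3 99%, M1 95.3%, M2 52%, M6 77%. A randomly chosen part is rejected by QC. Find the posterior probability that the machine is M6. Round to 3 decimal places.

Taking complements, P(rejected | each) = M4 0.086, M5 0.04, M3 0.01, M1 0.047, M2 0.48, M6 0.23.
By Bayes' rule, posterior ∝ prior × likelihood:
  M4: 0.19 × 0.086 = 0.01634
  M5: 0.22 × 0.04 = 0.0088
  M3: 0.13 × 0.01 = 0.0013
  M1: 0.05 × 0.047 = 0.00235
  M2: 0.17 × 0.48 = 0.0816
  M6: 0.24 × 0.23 = 0.0552
Sum = 0.16559.
P(M6 | evidence) = 0.0552 / 0.16559 ≈ 0.333.

0.333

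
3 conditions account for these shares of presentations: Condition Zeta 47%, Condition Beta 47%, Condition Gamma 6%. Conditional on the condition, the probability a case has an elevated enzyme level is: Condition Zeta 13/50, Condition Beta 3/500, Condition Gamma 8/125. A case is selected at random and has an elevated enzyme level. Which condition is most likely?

Condition Zeta

By Bayes' rule, posterior ∝ prior × likelihood:
  Condition Zeta: 0.47 × 0.26 = 0.1222
  Condition Beta: 0.47 × 0.006 = 0.00282
  Condition Gamma: 0.06 × 0.064 = 0.00384
Sum = 0.12886.
Largest term belongs to Condition Zeta, so Condition Zeta is most probable.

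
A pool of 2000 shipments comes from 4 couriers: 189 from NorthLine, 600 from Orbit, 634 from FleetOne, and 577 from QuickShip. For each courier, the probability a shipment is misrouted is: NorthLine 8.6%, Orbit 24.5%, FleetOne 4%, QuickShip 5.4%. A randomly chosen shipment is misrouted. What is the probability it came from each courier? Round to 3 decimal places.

Unnormalized posteriors (prior × likelihood):
  NorthLine: 0.0945 × 0.086 = 0.008127
  Orbit: 0.3 × 0.245 = 0.0735
  FleetOne: 0.317 × 0.04 = 0.01268
  QuickShip: 0.2885 × 0.054 = 0.015579
Total = 0.109886.
P(NorthLine | misrouted) = 0.008127/0.109886 ≈ 0.074
P(Orbit | misrouted) = 0.0735/0.109886 ≈ 0.669
P(FleetOne | misrouted) = 0.01268/0.109886 ≈ 0.115
P(QuickShip | misrouted) = 0.015579/0.109886 ≈ 0.142
(Check: 0.074+0.669+0.115+0.142 = 1.000.)

NorthLine 0.074, Orbit 0.669, FleetOne 0.115, QuickShip 0.142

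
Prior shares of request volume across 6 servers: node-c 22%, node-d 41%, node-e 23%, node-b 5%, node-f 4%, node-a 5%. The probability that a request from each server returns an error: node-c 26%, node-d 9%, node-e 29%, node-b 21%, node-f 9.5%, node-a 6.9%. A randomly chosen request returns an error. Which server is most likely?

node-e

Compute prior × likelihood for every hypothesis:
  node-c: 0.22 × 0.26 = 0.0572
  node-d: 0.41 × 0.09 = 0.0369
  node-e: 0.23 × 0.29 = 0.0667
  node-b: 0.05 × 0.21 = 0.0105
  node-f: 0.04 × 0.095 = 0.0038
  node-a: 0.05 × 0.069 = 0.00345
Sum = 0.17855.
Largest term belongs to node-e, so node-e is most probable.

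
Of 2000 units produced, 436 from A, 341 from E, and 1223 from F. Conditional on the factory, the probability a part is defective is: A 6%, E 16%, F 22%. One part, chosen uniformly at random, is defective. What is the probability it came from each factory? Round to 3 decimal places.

Unnormalized posteriors (prior × likelihood):
  A: 0.218 × 0.06 = 0.01308
  E: 0.1705 × 0.16 = 0.02728
  F: 0.6115 × 0.22 = 0.13453
Total = 0.17489.
P(A | defective) = 0.01308/0.17489 ≈ 0.075
P(E | defective) = 0.02728/0.17489 ≈ 0.156
P(F | defective) = 0.13453/0.17489 ≈ 0.769

A 0.075, E 0.156, F 0.769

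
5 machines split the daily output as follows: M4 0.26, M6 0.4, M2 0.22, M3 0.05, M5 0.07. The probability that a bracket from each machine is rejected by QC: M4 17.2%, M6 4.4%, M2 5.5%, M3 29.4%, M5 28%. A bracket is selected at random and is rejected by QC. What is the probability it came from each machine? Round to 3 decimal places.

M4 0.411, M6 0.162, M2 0.111, M3 0.135, M5 0.180

Unnormalized posteriors (prior × likelihood):
  M4: 0.26 × 0.172 = 0.04472
  M6: 0.4 × 0.044 = 0.0176
  M2: 0.22 × 0.055 = 0.0121
  M3: 0.05 × 0.294 = 0.0147
  M5: 0.07 × 0.28 = 0.0196
Normalizing constant = 0.10872.
P(M4 | rejected) = 0.04472/0.10872 ≈ 0.411
P(M6 | rejected) = 0.0176/0.10872 ≈ 0.162
P(M2 | rejected) = 0.0121/0.10872 ≈ 0.111
P(M3 | rejected) = 0.0147/0.10872 ≈ 0.135
P(M5 | rejected) = 0.0196/0.10872 ≈ 0.180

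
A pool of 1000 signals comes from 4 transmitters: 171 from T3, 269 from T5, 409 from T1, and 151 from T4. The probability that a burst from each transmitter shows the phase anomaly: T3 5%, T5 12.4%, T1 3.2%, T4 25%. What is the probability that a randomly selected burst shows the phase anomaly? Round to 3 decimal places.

0.093

Unnormalized posteriors (prior × likelihood):
  T3: 0.171 × 0.05 = 0.00855
  T5: 0.269 × 0.124 = 0.033356
  T1: 0.409 × 0.032 = 0.013088
  T4: 0.151 × 0.25 = 0.03775
P(anomaly) = 0.00855 + 0.033356 + 0.013088 + 0.03775 = 0.092744 → 0.093.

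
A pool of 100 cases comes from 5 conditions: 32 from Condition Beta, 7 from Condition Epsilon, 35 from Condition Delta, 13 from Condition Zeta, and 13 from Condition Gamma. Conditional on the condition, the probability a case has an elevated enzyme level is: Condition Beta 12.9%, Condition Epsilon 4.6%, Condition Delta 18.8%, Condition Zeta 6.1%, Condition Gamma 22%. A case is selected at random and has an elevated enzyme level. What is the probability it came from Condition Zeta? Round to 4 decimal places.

0.0540

Compute prior × likelihood for every hypothesis:
  Condition Beta: 0.32 × 0.129 = 0.04128
  Condition Epsilon: 0.07 × 0.046 = 0.00322
  Condition Delta: 0.35 × 0.188 = 0.0658
  Condition Zeta: 0.13 × 0.061 = 0.00793
  Condition Gamma: 0.13 × 0.22 = 0.0286
Sum = 0.14683.
P(Condition Zeta | evidence) = 0.00793 / 0.14683 ≈ 0.0540.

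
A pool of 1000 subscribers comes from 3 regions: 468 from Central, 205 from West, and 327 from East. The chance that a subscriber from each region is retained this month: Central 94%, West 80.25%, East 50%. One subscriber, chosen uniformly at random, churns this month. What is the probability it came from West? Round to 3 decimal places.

0.174

Taking complements, P(churn | each) = Central 0.06, West 0.1975, East 0.5.
Prior × likelihood for each hypothesis:
  Central: 0.468 × 0.06 = 0.02808
  West: 0.205 × 0.1975 = 0.0404875
  East: 0.327 × 0.5 = 0.1635
Normalizing constant = 0.2320675.
P(West | evidence) = 0.0404875 / 0.2320675 ≈ 0.174.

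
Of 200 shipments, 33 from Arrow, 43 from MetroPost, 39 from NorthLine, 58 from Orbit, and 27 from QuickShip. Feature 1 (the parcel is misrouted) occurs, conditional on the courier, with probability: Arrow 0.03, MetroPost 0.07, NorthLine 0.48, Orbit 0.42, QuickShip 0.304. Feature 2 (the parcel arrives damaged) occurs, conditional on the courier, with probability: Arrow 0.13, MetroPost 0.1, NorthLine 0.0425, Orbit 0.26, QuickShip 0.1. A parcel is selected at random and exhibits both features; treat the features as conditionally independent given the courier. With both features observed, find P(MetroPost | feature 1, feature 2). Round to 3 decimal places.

0.036

Compute prior × likelihood for every hypothesis:
  Arrow: 0.165 × 0.03 × 0.13 = 0.0006435
  MetroPost: 0.215 × 0.07 × 0.1 = 0.001505
  NorthLine: 0.195 × 0.48 × 0.0425 = 0.003978
  Orbit: 0.29 × 0.42 × 0.26 = 0.031668
  QuickShip: 0.135 × 0.304 × 0.1 = 0.004104
Normalizing constant = 0.0418985.
P(MetroPost | evidence) = 0.001505 / 0.0418985 ≈ 0.036.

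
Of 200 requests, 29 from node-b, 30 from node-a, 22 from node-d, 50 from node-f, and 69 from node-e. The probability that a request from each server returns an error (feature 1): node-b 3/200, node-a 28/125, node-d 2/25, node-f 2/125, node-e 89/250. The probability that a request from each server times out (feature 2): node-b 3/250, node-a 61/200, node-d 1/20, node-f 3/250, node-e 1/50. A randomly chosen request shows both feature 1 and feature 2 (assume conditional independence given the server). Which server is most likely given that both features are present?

node-a

Prior × likelihood for each hypothesis:
  node-b: 0.145 × 0.015 × 0.012 = 0.0000261
  node-a: 0.15 × 0.224 × 0.305 = 0.010248
  node-d: 0.11 × 0.08 × 0.05 = 0.00044
  node-f: 0.25 × 0.016 × 0.012 = 0.000048
  node-e: 0.345 × 0.356 × 0.02 = 0.0024564
Normalizing constant = 0.0132185.
Largest term belongs to node-a, so node-a is most probable.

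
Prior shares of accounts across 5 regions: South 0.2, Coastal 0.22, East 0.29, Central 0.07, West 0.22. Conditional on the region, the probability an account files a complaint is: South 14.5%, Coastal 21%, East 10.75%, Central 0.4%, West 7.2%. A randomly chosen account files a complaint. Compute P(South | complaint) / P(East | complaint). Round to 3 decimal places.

Unnormalized posteriors (prior × likelihood):
  South: 0.2 × 0.145 = 0.029
  Coastal: 0.22 × 0.21 = 0.0462
  East: 0.29 × 0.1075 = 0.031175
  Central: 0.07 × 0.004 = 0.00028
  West: 0.22 × 0.072 = 0.01584
Normalizing constant = 0.122495.
The ratio is 0.029 / 0.031175 (the normalizer cancels) = 0.930.

0.930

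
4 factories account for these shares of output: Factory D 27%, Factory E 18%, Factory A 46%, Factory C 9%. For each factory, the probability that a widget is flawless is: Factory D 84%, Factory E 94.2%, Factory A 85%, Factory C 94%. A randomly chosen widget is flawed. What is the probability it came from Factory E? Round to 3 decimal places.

0.082

Taking complements, P(flawed | each) = Factory D 0.16, Factory E 0.058, Factory A 0.15, Factory C 0.06.
Compute prior × likelihood for every hypothesis:
  Factory D: 0.27 × 0.16 = 0.0432
  Factory E: 0.18 × 0.058 = 0.01044
  Factory A: 0.46 × 0.15 = 0.069
  Factory C: 0.09 × 0.06 = 0.0054
Normalizing constant = 0.12804.
P(Factory E | evidence) = 0.01044 / 0.12804 ≈ 0.082.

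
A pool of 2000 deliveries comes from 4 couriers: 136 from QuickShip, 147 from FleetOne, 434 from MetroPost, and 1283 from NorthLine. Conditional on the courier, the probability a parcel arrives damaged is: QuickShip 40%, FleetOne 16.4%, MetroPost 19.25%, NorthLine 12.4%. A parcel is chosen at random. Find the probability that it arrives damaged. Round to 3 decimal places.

0.161

By Bayes' rule, posterior ∝ prior × likelihood:
  QuickShip: 0.068 × 0.4 = 0.0272
  FleetOne: 0.0735 × 0.164 = 0.012054
  MetroPost: 0.217 × 0.1925 = 0.0417725
  NorthLine: 0.6415 × 0.124 = 0.079546
P(damaged) = 0.0272 + 0.012054 + 0.0417725 + 0.079546 = 0.1605725 → 0.161.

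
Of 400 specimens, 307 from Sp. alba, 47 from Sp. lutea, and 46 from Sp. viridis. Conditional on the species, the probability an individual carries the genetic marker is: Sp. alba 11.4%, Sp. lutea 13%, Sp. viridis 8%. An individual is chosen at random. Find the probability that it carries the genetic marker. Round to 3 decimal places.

Compute prior × likelihood for every hypothesis:
  Sp. alba: 0.7675 × 0.114 = 0.087495
  Sp. lutea: 0.1175 × 0.13 = 0.015275
  Sp. viridis: 0.115 × 0.08 = 0.0092
P(marker) = 0.087495 + 0.015275 + 0.0092 = 0.11197 → 0.112.

0.112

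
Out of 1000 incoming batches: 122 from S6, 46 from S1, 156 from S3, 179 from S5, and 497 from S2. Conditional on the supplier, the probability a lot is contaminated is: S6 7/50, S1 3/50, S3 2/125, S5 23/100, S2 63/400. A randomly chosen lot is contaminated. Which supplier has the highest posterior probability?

By Bayes' rule, posterior ∝ prior × likelihood:
  S6: 0.122 × 0.14 = 0.01708
  S1: 0.046 × 0.06 = 0.00276
  S3: 0.156 × 0.016 = 0.002496
  S5: 0.179 × 0.23 = 0.04117
  S2: 0.497 × 0.1575 = 0.0782775
Normalizing constant = 0.1417835.
Largest term belongs to S2, so S2 is most probable.

S2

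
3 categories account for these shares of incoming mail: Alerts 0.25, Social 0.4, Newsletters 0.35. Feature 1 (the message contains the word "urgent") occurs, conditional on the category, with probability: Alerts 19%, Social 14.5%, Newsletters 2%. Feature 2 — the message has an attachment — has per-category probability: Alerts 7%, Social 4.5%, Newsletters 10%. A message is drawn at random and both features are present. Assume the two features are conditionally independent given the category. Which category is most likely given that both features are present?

Alerts

Prior × likelihood for each hypothesis:
  Alerts: 0.25 × 0.19 × 0.07 = 0.003325
  Social: 0.4 × 0.145 × 0.045 = 0.00261
  Newsletters: 0.35 × 0.02 × 0.1 = 0.0007
Sum = 0.006635.
Largest term belongs to Alerts, so Alerts is most probable.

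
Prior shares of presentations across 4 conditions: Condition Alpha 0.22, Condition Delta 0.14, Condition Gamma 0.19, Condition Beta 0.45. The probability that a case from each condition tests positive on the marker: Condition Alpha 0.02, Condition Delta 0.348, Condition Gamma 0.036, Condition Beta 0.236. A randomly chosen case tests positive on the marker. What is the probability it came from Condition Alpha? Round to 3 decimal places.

0.026

Compute prior × likelihood for every hypothesis:
  Condition Alpha: 0.22 × 0.02 = 0.0044
  Condition Delta: 0.14 × 0.348 = 0.04872
  Condition Gamma: 0.19 × 0.036 = 0.00684
  Condition Beta: 0.45 × 0.236 = 0.1062
Total = 0.16616.
P(Condition Alpha | evidence) = 0.0044 / 0.16616 ≈ 0.026.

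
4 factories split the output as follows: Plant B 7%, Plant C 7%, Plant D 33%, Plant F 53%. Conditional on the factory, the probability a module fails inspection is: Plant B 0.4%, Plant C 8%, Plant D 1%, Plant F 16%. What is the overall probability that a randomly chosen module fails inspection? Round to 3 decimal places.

Compute prior × likelihood for every hypothesis:
  Plant B: 0.07 × 0.004 = 0.00028
  Plant C: 0.07 × 0.08 = 0.0056
  Plant D: 0.33 × 0.01 = 0.0033
  Plant F: 0.53 × 0.16 = 0.0848
P(nonconforming) = 0.00028 + 0.0056 + 0.0033 + 0.0848 = 0.09398 → 0.094.

0.094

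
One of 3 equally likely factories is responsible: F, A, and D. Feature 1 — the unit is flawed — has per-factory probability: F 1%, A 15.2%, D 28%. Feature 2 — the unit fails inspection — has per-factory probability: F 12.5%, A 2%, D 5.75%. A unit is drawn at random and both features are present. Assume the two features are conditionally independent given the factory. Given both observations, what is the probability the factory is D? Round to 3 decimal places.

0.790

With a uniform prior (1/3 each), posterior ∝ likelihood:
  F: 0.01 × 0.125 = 0.00125
  A: 0.152 × 0.02 = 0.00304
  D: 0.28 × 0.0575 = 0.0161
Normalizing constant = 0.02039.
P(D | evidence) = 0.0161 / 0.02039 ≈ 0.790.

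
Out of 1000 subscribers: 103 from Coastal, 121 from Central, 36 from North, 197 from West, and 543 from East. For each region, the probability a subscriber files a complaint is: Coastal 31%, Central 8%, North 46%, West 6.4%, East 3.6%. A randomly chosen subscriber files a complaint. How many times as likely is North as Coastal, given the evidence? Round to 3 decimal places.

0.519

Prior × likelihood for each hypothesis:
  Coastal: 0.103 × 0.31 = 0.03193
  Central: 0.121 × 0.08 = 0.00968
  North: 0.036 × 0.46 = 0.01656
  West: 0.197 × 0.064 = 0.012608
  East: 0.543 × 0.036 = 0.019548
Normalizing constant = 0.090326.
The ratio is 0.01656 / 0.03193 (the normalizer cancels) = 0.519.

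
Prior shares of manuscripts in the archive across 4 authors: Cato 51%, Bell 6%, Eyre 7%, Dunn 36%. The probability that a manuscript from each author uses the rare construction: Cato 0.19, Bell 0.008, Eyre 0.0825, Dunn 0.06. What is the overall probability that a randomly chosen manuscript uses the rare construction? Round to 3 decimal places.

0.125

Prior × likelihood for each hypothesis:
  Cato: 0.51 × 0.19 = 0.0969
  Bell: 0.06 × 0.008 = 0.00048
  Eyre: 0.07 × 0.0825 = 0.005775
  Dunn: 0.36 × 0.06 = 0.0216
P(rare-form) = 0.0969 + 0.00048 + 0.005775 + 0.0216 = 0.124755 → 0.125.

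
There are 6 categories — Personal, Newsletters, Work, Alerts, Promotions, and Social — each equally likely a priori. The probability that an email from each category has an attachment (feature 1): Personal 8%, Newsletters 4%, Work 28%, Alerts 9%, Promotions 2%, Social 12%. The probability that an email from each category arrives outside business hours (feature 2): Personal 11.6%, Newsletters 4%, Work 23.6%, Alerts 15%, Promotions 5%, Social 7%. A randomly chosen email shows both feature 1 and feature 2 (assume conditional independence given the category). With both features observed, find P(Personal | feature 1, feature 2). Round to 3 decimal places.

Since the prior is uniform, the posterior is proportional to the likelihood:
  Personal: 0.08 × 0.116 = 0.00928
  Newsletters: 0.04 × 0.04 = 0.0016
  Work: 0.28 × 0.236 = 0.06608
  Alerts: 0.09 × 0.15 = 0.0135
  Promotions: 0.02 × 0.05 = 0.001
  Social: 0.12 × 0.07 = 0.0084
Total = 0.09986.
P(Personal | evidence) = 0.00928 / 0.09986 ≈ 0.093.

0.093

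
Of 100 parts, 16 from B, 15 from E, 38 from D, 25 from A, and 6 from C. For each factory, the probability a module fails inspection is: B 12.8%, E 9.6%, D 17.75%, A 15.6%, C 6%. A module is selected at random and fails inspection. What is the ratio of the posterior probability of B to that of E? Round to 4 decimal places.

Prior × likelihood for each hypothesis:
  B: 0.16 × 0.128 = 0.02048
  E: 0.15 × 0.096 = 0.0144
  D: 0.38 × 0.1775 = 0.06745
  A: 0.25 × 0.156 = 0.039
  C: 0.06 × 0.06 = 0.0036
Normalizing constant = 0.14493.
The ratio is 0.02048 / 0.0144 (the normalizer cancels) = 1.4222.

1.4222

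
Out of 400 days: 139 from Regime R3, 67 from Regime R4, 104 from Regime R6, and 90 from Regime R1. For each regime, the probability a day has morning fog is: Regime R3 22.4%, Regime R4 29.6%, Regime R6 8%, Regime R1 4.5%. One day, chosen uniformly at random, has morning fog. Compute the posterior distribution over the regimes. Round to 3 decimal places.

Compute prior × likelihood for every hypothesis:
  Regime R3: 0.3475 × 0.224 = 0.07784
  Regime R4: 0.1675 × 0.296 = 0.04958
  Regime R6: 0.26 × 0.08 = 0.0208
  Regime R1: 0.225 × 0.045 = 0.010125
Normalizing constant = 0.158345.
P(Regime R3 | fog) = 0.07784/0.158345 ≈ 0.492
P(Regime R4 | fog) = 0.04958/0.158345 ≈ 0.313
P(Regime R6 | fog) = 0.0208/0.158345 ≈ 0.131
P(Regime R1 | fog) = 0.010125/0.158345 ≈ 0.064

Regime R3 0.492, Regime R4 0.313, Regime R6 0.131, Regime R1 0.064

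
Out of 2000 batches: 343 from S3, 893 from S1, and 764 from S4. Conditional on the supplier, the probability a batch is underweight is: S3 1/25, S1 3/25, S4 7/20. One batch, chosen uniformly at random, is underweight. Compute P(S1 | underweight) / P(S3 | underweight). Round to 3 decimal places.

7.810

By Bayes' rule, posterior ∝ prior × likelihood:
  S3: 0.1715 × 0.04 = 0.00686
  S1: 0.4465 × 0.12 = 0.05358
  S4: 0.382 × 0.35 = 0.1337
Sum = 0.19414.
The ratio is 0.05358 / 0.00686 (the normalizer cancels) = 7.810.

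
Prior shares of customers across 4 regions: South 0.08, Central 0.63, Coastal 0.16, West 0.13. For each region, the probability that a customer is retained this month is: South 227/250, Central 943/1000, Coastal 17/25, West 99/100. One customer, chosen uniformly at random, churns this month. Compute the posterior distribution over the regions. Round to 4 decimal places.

Taking complements, P(churn | each) = South 0.092, Central 0.057, Coastal 0.32, West 0.01.
Compute prior × likelihood for every hypothesis:
  South: 0.08 × 0.092 = 0.00736
  Central: 0.63 × 0.057 = 0.03591
  Coastal: 0.16 × 0.32 = 0.0512
  West: 0.13 × 0.01 = 0.0013
Total = 0.09577.
P(South | churn) = 0.00736/0.09577 ≈ 0.0769
P(Central | churn) = 0.03591/0.09577 ≈ 0.3750
P(Coastal | churn) = 0.0512/0.09577 ≈ 0.5346
P(West | churn) = 0.0013/0.09577 ≈ 0.0136

South 0.0769, Central 0.3750, Coastal 0.5346, West 0.0136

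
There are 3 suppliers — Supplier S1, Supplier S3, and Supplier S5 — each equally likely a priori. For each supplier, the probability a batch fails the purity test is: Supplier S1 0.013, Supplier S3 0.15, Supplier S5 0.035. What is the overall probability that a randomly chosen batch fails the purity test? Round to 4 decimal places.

Since the prior is uniform, the posterior is proportional to the likelihood:
  Supplier S1: 0.013
  Supplier S3: 0.15
  Supplier S5: 0.035
P(off-spec) = (1/3) × (0.013 + 0.15 + 0.035) = 0.198/3 ≈ 0.0660.

0.0660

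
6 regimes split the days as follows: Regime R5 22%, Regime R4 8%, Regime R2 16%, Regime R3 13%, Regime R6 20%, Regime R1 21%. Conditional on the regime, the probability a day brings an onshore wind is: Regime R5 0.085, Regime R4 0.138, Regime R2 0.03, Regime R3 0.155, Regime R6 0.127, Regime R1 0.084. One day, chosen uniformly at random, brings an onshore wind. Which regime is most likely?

Unnormalized posteriors (prior × likelihood):
  Regime R5: 0.22 × 0.085 = 0.0187
  Regime R4: 0.08 × 0.138 = 0.01104
  Regime R2: 0.16 × 0.03 = 0.0048
  Regime R3: 0.13 × 0.155 = 0.02015
  Regime R6: 0.2 × 0.127 = 0.0254
  Regime R1: 0.21 × 0.084 = 0.01764
Normalizing constant = 0.09773.
Largest term belongs to Regime R6, so Regime R6 is most probable.

Regime R6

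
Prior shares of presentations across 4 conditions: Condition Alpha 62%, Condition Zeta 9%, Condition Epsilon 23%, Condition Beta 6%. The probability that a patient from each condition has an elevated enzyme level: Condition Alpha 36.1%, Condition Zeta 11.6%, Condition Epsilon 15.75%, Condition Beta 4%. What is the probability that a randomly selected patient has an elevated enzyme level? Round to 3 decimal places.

0.273

Prior × likelihood for each hypothesis:
  Condition Alpha: 0.62 × 0.361 = 0.22382
  Condition Zeta: 0.09 × 0.116 = 0.01044
  Condition Epsilon: 0.23 × 0.1575 = 0.036225
  Condition Beta: 0.06 × 0.04 = 0.0024
P(elevated) = 0.22382 + 0.01044 + 0.036225 + 0.0024 = 0.272885 → 0.273.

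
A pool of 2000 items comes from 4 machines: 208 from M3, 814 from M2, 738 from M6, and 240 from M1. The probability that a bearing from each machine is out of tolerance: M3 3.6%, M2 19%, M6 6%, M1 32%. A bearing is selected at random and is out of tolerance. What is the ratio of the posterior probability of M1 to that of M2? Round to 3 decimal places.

Unnormalized posteriors (prior × likelihood):
  M3: 0.104 × 0.036 = 0.003744
  M2: 0.407 × 0.19 = 0.07733
  M6: 0.369 × 0.06 = 0.02214
  M1: 0.12 × 0.32 = 0.0384
Total = 0.141614.
The ratio is 0.0384 / 0.07733 (the normalizer cancels) = 0.497.

0.497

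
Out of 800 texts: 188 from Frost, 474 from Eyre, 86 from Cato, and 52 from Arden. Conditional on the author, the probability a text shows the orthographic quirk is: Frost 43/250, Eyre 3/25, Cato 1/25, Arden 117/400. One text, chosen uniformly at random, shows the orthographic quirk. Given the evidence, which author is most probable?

Eyre

Prior × likelihood for each hypothesis:
  Frost: 0.235 × 0.172 = 0.04042
  Eyre: 0.5925 × 0.12 = 0.0711
  Cato: 0.1075 × 0.04 = 0.0043
  Arden: 0.065 × 0.2925 = 0.0190125
Sum = 0.1348325.
Largest term belongs to Eyre, so Eyre is most probable.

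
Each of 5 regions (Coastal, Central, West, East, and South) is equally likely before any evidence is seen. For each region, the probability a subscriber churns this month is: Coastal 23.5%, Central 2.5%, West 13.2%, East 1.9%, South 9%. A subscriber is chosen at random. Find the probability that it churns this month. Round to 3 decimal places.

0.100

Since the prior is uniform, the posterior is proportional to the likelihood:
  Coastal: 0.235
  Central: 0.025
  West: 0.132
  East: 0.019
  South: 0.09
P(churn) = (1/5) × (0.235 + 0.025 + 0.132 + 0.019 + 0.09) = 0.501/5 ≈ 0.100.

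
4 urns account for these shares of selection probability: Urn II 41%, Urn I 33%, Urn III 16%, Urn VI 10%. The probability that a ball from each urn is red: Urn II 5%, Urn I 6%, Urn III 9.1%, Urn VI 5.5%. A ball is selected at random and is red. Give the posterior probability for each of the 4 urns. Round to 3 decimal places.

Urn II 0.340, Urn I 0.328, Urn III 0.241, Urn VI 0.091

Unnormalized posteriors (prior × likelihood):
  Urn II: 0.41 × 0.05 = 0.0205
  Urn I: 0.33 × 0.06 = 0.0198
  Urn III: 0.16 × 0.091 = 0.01456
  Urn VI: 0.1 × 0.055 = 0.0055
Normalizing constant = 0.06036.
P(Urn II | red) = 0.0205/0.06036 ≈ 0.340
P(Urn I | red) = 0.0198/0.06036 ≈ 0.328
P(Urn III | red) = 0.01456/0.06036 ≈ 0.241
P(Urn VI | red) = 0.0055/0.06036 ≈ 0.091
(Check: 0.340+0.328+0.241+0.091 = 1.000.)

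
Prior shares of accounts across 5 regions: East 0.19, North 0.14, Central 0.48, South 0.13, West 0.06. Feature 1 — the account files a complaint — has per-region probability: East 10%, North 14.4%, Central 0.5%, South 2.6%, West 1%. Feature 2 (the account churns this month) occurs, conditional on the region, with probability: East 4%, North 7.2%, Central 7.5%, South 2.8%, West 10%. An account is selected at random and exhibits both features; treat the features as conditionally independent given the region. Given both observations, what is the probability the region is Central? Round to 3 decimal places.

Compute prior × likelihood for every hypothesis:
  East: 0.19 × 0.1 × 0.04 = 0.00076
  North: 0.14 × 0.144 × 0.072 = 0.00145152
  Central: 0.48 × 0.005 × 0.075 = 0.00018
  South: 0.13 × 0.026 × 0.028 = 0.00009464
  West: 0.06 × 0.01 × 0.1 = 0.00006
Normalizing constant = 0.00254616.
P(Central | evidence) = 0.00018 / 0.00254616 ≈ 0.071.

0.071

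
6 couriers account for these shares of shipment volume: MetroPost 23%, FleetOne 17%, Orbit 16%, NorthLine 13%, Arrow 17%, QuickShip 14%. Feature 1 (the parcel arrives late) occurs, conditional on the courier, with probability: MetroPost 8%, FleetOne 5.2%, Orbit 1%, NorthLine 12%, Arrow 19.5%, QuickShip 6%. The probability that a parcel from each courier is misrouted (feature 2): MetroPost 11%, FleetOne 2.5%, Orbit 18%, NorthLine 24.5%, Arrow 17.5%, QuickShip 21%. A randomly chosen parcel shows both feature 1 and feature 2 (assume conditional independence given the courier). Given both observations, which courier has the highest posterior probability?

Prior × likelihood for each hypothesis:
  MetroPost: 0.23 × 0.08 × 0.11 = 0.002024
  FleetOne: 0.17 × 0.052 × 0.025 = 0.000221
  Orbit: 0.16 × 0.01 × 0.18 = 0.000288
  NorthLine: 0.13 × 0.12 × 0.245 = 0.003822
  Arrow: 0.17 × 0.195 × 0.175 = 0.00580125
  QuickShip: 0.14 × 0.06 × 0.21 = 0.001764
Total = 0.01392025.
Largest term belongs to Arrow, so Arrow is most probable.

Arrow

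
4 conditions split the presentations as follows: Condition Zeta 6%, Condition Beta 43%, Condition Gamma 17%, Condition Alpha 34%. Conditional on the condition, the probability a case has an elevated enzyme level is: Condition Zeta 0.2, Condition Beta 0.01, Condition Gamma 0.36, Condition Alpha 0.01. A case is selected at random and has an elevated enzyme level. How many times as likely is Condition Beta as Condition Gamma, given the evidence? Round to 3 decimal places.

Prior × likelihood for each hypothesis:
  Condition Zeta: 0.06 × 0.2 = 0.012
  Condition Beta: 0.43 × 0.01 = 0.0043
  Condition Gamma: 0.17 × 0.36 = 0.0612
  Condition Alpha: 0.34 × 0.01 = 0.0034
Total = 0.0809.
The ratio is 0.0043 / 0.0612 (the normalizer cancels) = 0.070.

0.070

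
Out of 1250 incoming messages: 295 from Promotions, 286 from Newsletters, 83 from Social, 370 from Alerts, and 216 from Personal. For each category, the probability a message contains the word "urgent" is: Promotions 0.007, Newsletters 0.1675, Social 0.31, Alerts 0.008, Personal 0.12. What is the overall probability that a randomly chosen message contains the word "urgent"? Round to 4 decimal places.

0.0837

Unnormalized posteriors (prior × likelihood):
  Promotions: 0.236 × 0.007 = 0.001652
  Newsletters: 0.2288 × 0.1675 = 0.038324
  Social: 0.0664 × 0.31 = 0.020584
  Alerts: 0.296 × 0.008 = 0.002368
  Personal: 0.1728 × 0.12 = 0.020736
P(urgent-flag) = 0.001652 + 0.038324 + 0.020584 + 0.002368 + 0.020736 = 0.083664 → 0.0837.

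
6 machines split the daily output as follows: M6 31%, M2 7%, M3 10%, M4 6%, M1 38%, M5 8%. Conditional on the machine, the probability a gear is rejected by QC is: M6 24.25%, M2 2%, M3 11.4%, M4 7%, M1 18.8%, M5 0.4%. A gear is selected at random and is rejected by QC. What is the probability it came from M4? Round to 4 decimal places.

0.0256

By Bayes' rule, posterior ∝ prior × likelihood:
  M6: 0.31 × 0.2425 = 0.075175
  M2: 0.07 × 0.02 = 0.0014
  M3: 0.1 × 0.114 = 0.0114
  M4: 0.06 × 0.07 = 0.0042
  M1: 0.38 × 0.188 = 0.07144
  M5: 0.08 × 0.004 = 0.00032
Sum = 0.163935.
P(M4 | evidence) = 0.0042 / 0.163935 ≈ 0.0256.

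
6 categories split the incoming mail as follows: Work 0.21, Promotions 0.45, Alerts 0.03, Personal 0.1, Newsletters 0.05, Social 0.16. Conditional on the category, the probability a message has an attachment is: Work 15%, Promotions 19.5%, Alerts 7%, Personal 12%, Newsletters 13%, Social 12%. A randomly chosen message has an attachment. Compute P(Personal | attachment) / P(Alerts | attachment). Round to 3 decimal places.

Prior × likelihood for each hypothesis:
  Work: 0.21 × 0.15 = 0.0315
  Promotions: 0.45 × 0.195 = 0.08775
  Alerts: 0.03 × 0.07 = 0.0021
  Personal: 0.1 × 0.12 = 0.012
  Newsletters: 0.05 × 0.13 = 0.0065
  Social: 0.16 × 0.12 = 0.0192
Total = 0.15905.
The ratio is 0.012 / 0.0021 (the normalizer cancels) = 5.714.

5.714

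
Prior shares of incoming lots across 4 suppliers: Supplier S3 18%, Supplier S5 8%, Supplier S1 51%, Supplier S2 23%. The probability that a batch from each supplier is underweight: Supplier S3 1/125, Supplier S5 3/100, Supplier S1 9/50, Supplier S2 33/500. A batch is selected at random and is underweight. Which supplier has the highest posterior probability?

Supplier S1

Compute prior × likelihood for every hypothesis:
  Supplier S3: 0.18 × 0.008 = 0.00144
  Supplier S5: 0.08 × 0.03 = 0.0024
  Supplier S1: 0.51 × 0.18 = 0.0918
  Supplier S2: 0.23 × 0.066 = 0.01518
Sum = 0.11082.
Largest term belongs to Supplier S1, so Supplier S1 is most probable.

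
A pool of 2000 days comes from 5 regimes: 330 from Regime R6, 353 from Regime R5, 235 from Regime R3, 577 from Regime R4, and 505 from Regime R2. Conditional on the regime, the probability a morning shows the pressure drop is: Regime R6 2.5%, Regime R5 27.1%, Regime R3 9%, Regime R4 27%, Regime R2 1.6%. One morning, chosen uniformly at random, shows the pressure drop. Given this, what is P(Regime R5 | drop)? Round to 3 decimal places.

0.331

Unnormalized posteriors (prior × likelihood):
  Regime R6: 0.165 × 0.025 = 0.004125
  Regime R5: 0.1765 × 0.271 = 0.0478315
  Regime R3: 0.1175 × 0.09 = 0.010575
  Regime R4: 0.2885 × 0.27 = 0.077895
  Regime R2: 0.2525 × 0.016 = 0.00404
Sum = 0.1444665.
P(Regime R5 | evidence) = 0.0478315 / 0.1444665 ≈ 0.331.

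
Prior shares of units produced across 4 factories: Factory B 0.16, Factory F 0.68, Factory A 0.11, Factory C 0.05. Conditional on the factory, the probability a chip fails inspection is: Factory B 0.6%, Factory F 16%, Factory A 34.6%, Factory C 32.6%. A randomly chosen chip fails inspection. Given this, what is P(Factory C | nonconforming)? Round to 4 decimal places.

0.0993

Compute prior × likelihood for every hypothesis:
  Factory B: 0.16 × 0.006 = 0.00096
  Factory F: 0.68 × 0.16 = 0.1088
  Factory A: 0.11 × 0.346 = 0.03806
  Factory C: 0.05 × 0.326 = 0.0163
Sum = 0.16412.
P(Factory C | evidence) = 0.0163 / 0.16412 ≈ 0.0993.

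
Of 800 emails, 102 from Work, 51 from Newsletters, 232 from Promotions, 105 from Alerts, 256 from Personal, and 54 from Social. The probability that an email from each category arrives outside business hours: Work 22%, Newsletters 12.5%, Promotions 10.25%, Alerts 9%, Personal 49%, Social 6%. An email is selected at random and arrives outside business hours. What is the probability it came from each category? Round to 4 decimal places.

Work 0.1177, Newsletters 0.0334, Promotions 0.1247, Alerts 0.0495, Personal 0.6577, Social 0.0170

Compute prior × likelihood for every hypothesis:
  Work: 0.1275 × 0.22 = 0.02805
  Newsletters: 0.06375 × 0.125 = 0.00796875
  Promotions: 0.29 × 0.1025 = 0.029725
  Alerts: 0.13125 × 0.09 = 0.0118125
  Personal: 0.32 × 0.49 = 0.1568
  Social: 0.0675 × 0.06 = 0.00405
Total = 0.23840625.
P(Work | off-hours) = 0.02805/0.23840625 ≈ 0.1177
P(Newsletters | off-hours) = 0.00796875/0.23840625 ≈ 0.0334
P(Promotions | off-hours) = 0.029725/0.23840625 ≈ 0.1247
P(Alerts | off-hours) = 0.0118125/0.23840625 ≈ 0.0495
P(Personal | off-hours) = 0.1568/0.23840625 ≈ 0.6577
P(Social | off-hours) = 0.00405/0.23840625 ≈ 0.0170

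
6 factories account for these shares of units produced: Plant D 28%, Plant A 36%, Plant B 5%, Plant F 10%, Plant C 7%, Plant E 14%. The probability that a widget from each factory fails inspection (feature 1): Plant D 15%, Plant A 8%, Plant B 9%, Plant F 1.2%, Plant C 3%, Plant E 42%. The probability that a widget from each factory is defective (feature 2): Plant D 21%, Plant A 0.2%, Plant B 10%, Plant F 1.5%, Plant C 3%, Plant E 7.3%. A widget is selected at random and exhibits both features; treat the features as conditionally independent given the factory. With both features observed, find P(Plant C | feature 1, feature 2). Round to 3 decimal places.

0.005

By Bayes' rule, posterior ∝ prior × likelihood:
  Plant D: 0.28 × 0.15 × 0.21 = 0.00882
  Plant A: 0.36 × 0.08 × 0.002 = 0.0000576
  Plant B: 0.05 × 0.09 × 0.1 = 0.00045
  Plant F: 0.1 × 0.012 × 0.015 = 0.000018
  Plant C: 0.07 × 0.03 × 0.03 = 0.000063
  Plant E: 0.14 × 0.42 × 0.073 = 0.0042924
Sum = 0.013701.
P(Plant C | evidence) = 0.000063 / 0.013701 ≈ 0.005.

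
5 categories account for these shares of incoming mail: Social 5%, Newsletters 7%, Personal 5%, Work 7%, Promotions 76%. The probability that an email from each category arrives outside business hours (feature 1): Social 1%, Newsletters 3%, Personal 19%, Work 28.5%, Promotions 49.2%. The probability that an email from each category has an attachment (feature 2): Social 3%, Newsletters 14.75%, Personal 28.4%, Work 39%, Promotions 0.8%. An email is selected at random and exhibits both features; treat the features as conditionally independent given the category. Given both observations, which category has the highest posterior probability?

Unnormalized posteriors (prior × likelihood):
  Social: 0.05 × 0.01 × 0.03 = 0.000015
  Newsletters: 0.07 × 0.03 × 0.1475 = 0.00030975
  Personal: 0.05 × 0.19 × 0.284 = 0.002698
  Work: 0.07 × 0.285 × 0.39 = 0.0077805
  Promotions: 0.76 × 0.492 × 0.008 = 0.00299136
Normalizing constant = 0.01379461.
Largest term belongs to Work, so Work is most probable.

Work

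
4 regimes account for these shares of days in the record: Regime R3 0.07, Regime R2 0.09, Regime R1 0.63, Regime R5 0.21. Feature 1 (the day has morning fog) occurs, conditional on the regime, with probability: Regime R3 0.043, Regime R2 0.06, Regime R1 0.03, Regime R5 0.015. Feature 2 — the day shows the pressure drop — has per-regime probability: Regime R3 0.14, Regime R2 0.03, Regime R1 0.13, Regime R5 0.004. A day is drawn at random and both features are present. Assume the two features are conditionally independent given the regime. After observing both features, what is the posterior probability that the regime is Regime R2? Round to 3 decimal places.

0.053

By Bayes' rule, posterior ∝ prior × likelihood:
  Regime R3: 0.07 × 0.043 × 0.14 = 0.0004214
  Regime R2: 0.09 × 0.06 × 0.03 = 0.000162
  Regime R1: 0.63 × 0.03 × 0.13 = 0.002457
  Regime R5: 0.21 × 0.015 × 0.004 = 0.0000126
Sum = 0.003053.
P(Regime R2 | evidence) = 0.000162 / 0.003053 ≈ 0.053.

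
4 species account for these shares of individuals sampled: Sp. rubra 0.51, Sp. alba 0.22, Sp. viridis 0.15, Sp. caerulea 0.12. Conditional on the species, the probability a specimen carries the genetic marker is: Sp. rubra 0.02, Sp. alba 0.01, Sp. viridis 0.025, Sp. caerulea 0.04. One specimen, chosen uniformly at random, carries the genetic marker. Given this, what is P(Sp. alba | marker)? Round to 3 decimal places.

0.105

Unnormalized posteriors (prior × likelihood):
  Sp. rubra: 0.51 × 0.02 = 0.0102
  Sp. alba: 0.22 × 0.01 = 0.0022
  Sp. viridis: 0.15 × 0.025 = 0.00375
  Sp. caerulea: 0.12 × 0.04 = 0.0048
Sum = 0.02095.
P(Sp. alba | evidence) = 0.0022 / 0.02095 ≈ 0.105.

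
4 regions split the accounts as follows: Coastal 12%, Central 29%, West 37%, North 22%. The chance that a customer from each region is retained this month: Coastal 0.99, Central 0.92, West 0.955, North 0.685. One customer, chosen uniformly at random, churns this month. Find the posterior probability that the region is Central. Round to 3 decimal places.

0.210

Taking complements, P(churn | each) = Coastal 0.01, Central 0.08, West 0.045, North 0.315.
Compute prior × likelihood for every hypothesis:
  Coastal: 0.12 × 0.01 = 0.0012
  Central: 0.29 × 0.08 = 0.0232
  West: 0.37 × 0.045 = 0.01665
  North: 0.22 × 0.315 = 0.0693
Sum = 0.11035.
P(Central | evidence) = 0.0232 / 0.11035 ≈ 0.210.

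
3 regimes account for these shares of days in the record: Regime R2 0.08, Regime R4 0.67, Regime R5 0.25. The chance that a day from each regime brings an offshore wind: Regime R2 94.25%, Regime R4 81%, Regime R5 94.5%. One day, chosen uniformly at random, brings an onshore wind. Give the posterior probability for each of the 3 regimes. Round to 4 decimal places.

Regime R2 0.0316, Regime R4 0.8740, Regime R5 0.0944

Taking complements, P(onshore | each) = Regime R2 0.0575, Regime R4 0.19, Regime R5 0.055.
By Bayes' rule, posterior ∝ prior × likelihood:
  Regime R2: 0.08 × 0.0575 = 0.0046
  Regime R4: 0.67 × 0.19 = 0.1273
  Regime R5: 0.25 × 0.055 = 0.01375
Normalizing constant = 0.14565.
P(Regime R2 | onshore) = 0.0046/0.14565 ≈ 0.0316
P(Regime R4 | onshore) = 0.1273/0.14565 ≈ 0.8740
P(Regime R5 | onshore) = 0.01375/0.14565 ≈ 0.0944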